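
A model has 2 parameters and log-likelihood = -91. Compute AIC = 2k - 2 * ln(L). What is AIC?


Compute:
2k = 2*2 = 4.
-2*loglik = -2*(-91) = 182.
AIC = 4 + 182 = 186.

186


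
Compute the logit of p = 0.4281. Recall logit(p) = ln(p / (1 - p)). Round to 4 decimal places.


1 - p = 0.5719.
p/(1-p) = 0.7486.
logit = ln(0.7486) = -0.2896.

-0.2896


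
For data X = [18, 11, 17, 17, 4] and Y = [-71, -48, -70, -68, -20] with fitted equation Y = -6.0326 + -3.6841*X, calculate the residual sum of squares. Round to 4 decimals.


For each point, residual = actual - predicted.
Residuals: [1.3464, -1.4423, -1.3377, 0.6623, 0.7690].
Sum of squared residuals = 6.7125.

6.7125


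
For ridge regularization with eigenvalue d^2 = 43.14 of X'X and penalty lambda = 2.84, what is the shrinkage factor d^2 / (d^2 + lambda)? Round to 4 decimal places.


d^2 + lambda = 43.14 + 2.84 = 45.9800.
Shrinkage factor = 43.14/45.9800 = 0.9382.

0.9382


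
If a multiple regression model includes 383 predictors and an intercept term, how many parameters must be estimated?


Each predictor gets one coefficient, plus one intercept.
Total parameters = 383 + 1 = 384.

384


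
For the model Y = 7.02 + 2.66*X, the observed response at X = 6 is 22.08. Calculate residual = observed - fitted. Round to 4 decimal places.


Compute yhat = 7.02 + (2.66)(6) = 22.9800.
Residual = actual - predicted = 22.08 - 22.9800 = -0.9000.

-0.9000


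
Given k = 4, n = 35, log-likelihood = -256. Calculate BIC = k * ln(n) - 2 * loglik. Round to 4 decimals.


Compute k*ln(n) = 4*ln(35) = 4*3.555348 = 14.221392.
Then -2*loglik = 512.
BIC = 14.221392 + 512 = 526.221392, which rounds to 526.2214.

526.2214


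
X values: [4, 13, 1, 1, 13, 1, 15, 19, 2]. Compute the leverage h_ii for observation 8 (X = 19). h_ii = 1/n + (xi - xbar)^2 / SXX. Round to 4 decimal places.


Mean of X: xbar = 7.6667.
SXX = 418.0000.
For X = 19: h = 1/9 + (19 - 7.6667)^2/418.0000 = 0.4184.

0.4184


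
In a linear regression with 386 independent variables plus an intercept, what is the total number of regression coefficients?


Total coefficients = number of predictors + 1 (for the intercept).
= 386 + 1 = 387.

387


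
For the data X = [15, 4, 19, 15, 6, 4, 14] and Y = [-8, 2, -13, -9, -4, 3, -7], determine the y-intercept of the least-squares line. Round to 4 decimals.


First find the slope: b1 = -0.9123.
Means: xbar = 11.0000, ybar = -5.1429.
b0 = ybar - b1 * xbar = -5.1429 - -0.9123 * 11.0000 = 4.8922.

4.8922


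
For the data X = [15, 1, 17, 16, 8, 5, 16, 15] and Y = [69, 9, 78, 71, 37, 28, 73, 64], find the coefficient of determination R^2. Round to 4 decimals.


After computing the OLS fit (b0=5.1847, b1=4.1669):
SSres = 27.6354, SStot = 4539.8750.
R^2 = 1 - 27.6354/4539.8750 = 0.9939.

0.9939


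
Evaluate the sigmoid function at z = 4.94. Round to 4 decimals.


Compute exp(-4.9400) = 0.0072.
Sigmoid = 1 / (1 + 0.0072) = 1 / 1.0072 = 0.9929.

0.9929


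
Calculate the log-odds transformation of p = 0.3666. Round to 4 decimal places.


Compute the odds: 0.3666/0.6334 = 0.5788.
Take the natural log: ln(0.5788) = -0.5468.

-0.5468


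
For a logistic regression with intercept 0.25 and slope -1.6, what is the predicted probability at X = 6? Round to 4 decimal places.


Compute z = 0.25 + (-1.6)(6) = -9.3500.
exp(-z) = 11498.8234.
P = 1/(1 + 11498.8234) = 0.0001.

0.0001


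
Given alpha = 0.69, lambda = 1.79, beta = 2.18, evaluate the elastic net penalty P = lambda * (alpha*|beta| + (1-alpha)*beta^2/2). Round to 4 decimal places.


L1 component = 0.69 * |2.18| = 1.5042.
L2 component = 0.31 * 2.18^2 / 2 = 0.7366.
Penalty = 1.79 * (1.5042 + 0.7366) = 1.79 * 2.2408 = 4.0111.

4.0111


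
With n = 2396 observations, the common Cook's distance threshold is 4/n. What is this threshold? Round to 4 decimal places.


Cook's distance cutoff = 4/n = 4/2396.
= 0.0017.

0.0017


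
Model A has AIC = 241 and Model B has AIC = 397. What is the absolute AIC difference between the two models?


Compute |241 - 397| = 156.
Model A has the smaller AIC.

156


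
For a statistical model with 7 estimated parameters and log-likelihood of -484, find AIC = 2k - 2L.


AIC = 2k - 2*loglik = 2(7) - 2(-484).
= 14 + 968 = 982.

982


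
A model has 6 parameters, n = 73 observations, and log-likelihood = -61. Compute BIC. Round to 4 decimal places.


ln(73) = 4.290459.
k * ln(n) = 6 * 4.290459 = 25.742754.
-2L = 122.
BIC = 25.742754 + 122 = 147.742754, which rounds to 147.7428.

147.7428


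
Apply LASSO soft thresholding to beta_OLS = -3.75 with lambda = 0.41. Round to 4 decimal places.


Check: |-3.75| = 3.75 vs lambda = 0.41.
Since |beta| > lambda, coefficient = sign(beta)*(|beta| - lambda) = -3.3400.
Soft-thresholded coefficient = -3.3400.

-3.3400


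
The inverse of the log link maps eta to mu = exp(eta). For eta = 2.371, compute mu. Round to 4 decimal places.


mu = exp(eta) = exp(2.371).
= 10.7081.

10.7081


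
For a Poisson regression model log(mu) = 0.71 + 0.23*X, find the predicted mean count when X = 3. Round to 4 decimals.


Compute eta = 0.71 + 0.23 * 3 = 1.4000.
Apply inverse link: mu = e^1.4000 = 4.0552.

4.0552


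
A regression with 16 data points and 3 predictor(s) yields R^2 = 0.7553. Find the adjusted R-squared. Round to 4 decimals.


Plug in: Adj R^2 = 1 - (1 - 0.7553) * 15/12.
= 1 - 0.2447 * 15/12
= 1 - 3.6705 / 12
= 1 - 0.3059 = 0.6941.

0.6941


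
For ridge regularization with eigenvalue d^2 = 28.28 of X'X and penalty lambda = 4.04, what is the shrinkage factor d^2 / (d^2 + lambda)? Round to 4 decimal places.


Denominator = d^2 + lambda = 28.28 + 4.04 = 32.3200.
Shrinkage = 28.28 / 32.3200 = 0.8750.

0.8750


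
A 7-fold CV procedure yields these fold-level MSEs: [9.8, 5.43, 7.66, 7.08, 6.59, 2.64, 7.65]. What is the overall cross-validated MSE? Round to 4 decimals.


Total MSE across folds = 46.8500.
CV-MSE = 46.8500/7 = 6.6929.

6.6929


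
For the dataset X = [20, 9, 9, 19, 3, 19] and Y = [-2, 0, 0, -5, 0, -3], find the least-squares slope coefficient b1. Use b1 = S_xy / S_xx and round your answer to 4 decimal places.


The sample means are xbar = 13.1667 and ybar = -1.6667.
Compute S_xx = 252.8333 and S_xy = -60.3333.
Slope b1 = S_xy / S_xx = -60.3333 / 252.8333 = -0.2386.

-0.2386


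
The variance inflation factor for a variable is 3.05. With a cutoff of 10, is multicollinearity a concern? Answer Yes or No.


Check: VIF = 3.05 vs threshold = 10.
Since 3.05 < 10, the answer is No.

No


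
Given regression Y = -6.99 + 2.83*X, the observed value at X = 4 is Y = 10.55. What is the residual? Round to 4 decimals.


Compute yhat = -6.99 + (2.83)(4) = 4.3300.
Residual = actual - predicted = 10.55 - 4.3300 = 6.2200.

6.2200


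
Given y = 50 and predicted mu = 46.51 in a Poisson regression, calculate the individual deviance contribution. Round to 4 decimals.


Compute y*ln(y/mu) = 50*ln(50/46.51) = 50*0.072356 = 3.617800.
y - mu = 3.49.
D = 2*(3.617800 - (3.49)) = 0.255600, which rounds to 0.2556.

0.2556


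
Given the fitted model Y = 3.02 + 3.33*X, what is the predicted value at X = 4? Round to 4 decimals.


Substitute X = 4 into the equation:
Y = 3.02 + 3.33 * 4 = 3.02 + 13.3200 = 16.3400.

16.3400


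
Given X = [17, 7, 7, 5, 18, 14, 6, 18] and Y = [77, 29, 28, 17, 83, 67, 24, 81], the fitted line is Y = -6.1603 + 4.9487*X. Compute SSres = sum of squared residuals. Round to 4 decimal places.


Compute predicted values, then residuals = yi - yhat_i.
Residuals: [-0.9676, 0.5194, -0.4806, -1.5832, 0.0837, 3.8785, 0.4681, -1.9163].
SSres = sum(residual^2) = 22.8846.

22.8846


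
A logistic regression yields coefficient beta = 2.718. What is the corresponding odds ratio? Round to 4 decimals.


The odds ratio is computed as:
OR = e^(2.718) = 15.1500.

15.1500


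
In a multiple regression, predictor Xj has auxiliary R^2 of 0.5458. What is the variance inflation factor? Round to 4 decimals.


Using VIF = 1/(1 - R^2_j):
1 - 0.5458 = 0.4542.
VIF = 2.2017.

2.2017


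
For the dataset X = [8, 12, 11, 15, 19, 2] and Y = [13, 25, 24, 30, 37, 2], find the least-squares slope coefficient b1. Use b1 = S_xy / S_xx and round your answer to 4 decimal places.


First compute the means: xbar = 11.1667, ybar = 21.8333.
Then S_xx = sum((xi - xbar)^2) = 170.8333.
S_xy = sum((xi - xbar)(yi - ybar)) = 362.1667.
b1 = S_xy / S_xx = 362.1667 / 170.8333 = 2.1200.

2.1200


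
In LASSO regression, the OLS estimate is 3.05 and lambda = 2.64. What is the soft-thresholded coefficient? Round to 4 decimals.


|beta_OLS| = 3.05.
lambda = 2.64.
Since |beta| > lambda, coefficient = sign(beta)*(|beta| - lambda) = 0.4100.
Result = 0.4100.

0.4100


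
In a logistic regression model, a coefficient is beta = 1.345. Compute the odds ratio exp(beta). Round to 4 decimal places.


The odds ratio is computed as:
OR = e^(1.345) = 3.8382.

3.8382


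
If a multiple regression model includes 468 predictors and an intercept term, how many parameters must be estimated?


Each predictor gets one coefficient, plus one intercept.
Total parameters = 468 + 1 = 469.

469


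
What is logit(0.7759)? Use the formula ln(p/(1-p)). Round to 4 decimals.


1 - p = 0.2241.
p/(1-p) = 3.4623.
logit = ln(3.4623) = 1.2419.

1.2419


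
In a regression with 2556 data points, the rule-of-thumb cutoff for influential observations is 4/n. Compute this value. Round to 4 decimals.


Using the rule of thumb:
Threshold = 4 / 2556 = 0.0016.

0.0016


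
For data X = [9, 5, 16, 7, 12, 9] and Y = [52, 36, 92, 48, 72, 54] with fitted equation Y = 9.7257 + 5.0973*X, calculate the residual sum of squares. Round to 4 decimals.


For each point, residual = actual - predicted.
Residuals: [-3.6014, 0.7878, 0.7175, 2.5932, 1.1067, -1.6014].
Sum of squared residuals = 24.6195.

24.6195


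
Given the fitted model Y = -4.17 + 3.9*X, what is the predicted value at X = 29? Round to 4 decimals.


Plug X = 29 into Y = -4.17 + 3.9*X:
Y = -4.17 + 113.1000 = 108.9300.

108.9300


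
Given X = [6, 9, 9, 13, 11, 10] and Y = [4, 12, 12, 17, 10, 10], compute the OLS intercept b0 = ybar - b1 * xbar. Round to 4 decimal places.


First find the slope: b1 = 1.5610.
Means: xbar = 9.6667, ybar = 10.8333.
b0 = ybar - b1 * xbar = 10.8333 - 1.5610 * 9.6667 = -4.2561.

-4.2561


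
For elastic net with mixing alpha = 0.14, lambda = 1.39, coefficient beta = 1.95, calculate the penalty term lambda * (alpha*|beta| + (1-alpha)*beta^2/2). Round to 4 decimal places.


L1 component = 0.14 * |1.95| = 0.2730.
L2 component = 0.86 * 1.95^2 / 2 = 1.6351.
Penalty = 1.39 * (0.2730 + 1.6351) = 1.39 * 1.9081 = 2.6522.

2.6522


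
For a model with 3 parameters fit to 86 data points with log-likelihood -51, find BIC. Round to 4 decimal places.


Compute k*ln(n) = 3*ln(86) = 3*4.454347 = 13.363041.
Then -2*loglik = 102.
BIC = 13.363041 + 102 = 115.363041, which rounds to 115.3630.

115.3630


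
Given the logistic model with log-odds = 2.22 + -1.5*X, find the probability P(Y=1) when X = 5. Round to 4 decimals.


z = 2.22 + -1.5 * 5 = -5.2800.
Sigmoid: P = 1 / (1 + exp(5.2800)) = 0.0051.

0.0051


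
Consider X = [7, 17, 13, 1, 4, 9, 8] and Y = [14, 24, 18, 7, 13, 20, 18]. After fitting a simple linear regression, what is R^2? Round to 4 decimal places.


The fitted line is Y = 8.3270 + 0.9443*X.
SSres = 28.3236, SStot = 181.4286.
R^2 = 1 - SSres/SStot = 0.8439.

0.8439


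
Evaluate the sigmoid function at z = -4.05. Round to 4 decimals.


exp(4.0500) = 57.3975.
1 + exp(-z) = 58.3975.
sigmoid = 1/58.3975 = 0.0171.

0.0171


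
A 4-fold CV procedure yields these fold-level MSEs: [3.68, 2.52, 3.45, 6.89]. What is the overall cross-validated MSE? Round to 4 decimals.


Add all fold MSEs: 16.5400.
Divide by k = 4: 16.5400/4 = 4.1350.

4.1350


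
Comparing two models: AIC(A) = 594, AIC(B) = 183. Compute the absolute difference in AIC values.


Absolute difference = |594 - 183| = 411.
The model with lower AIC (B) is preferred.

411


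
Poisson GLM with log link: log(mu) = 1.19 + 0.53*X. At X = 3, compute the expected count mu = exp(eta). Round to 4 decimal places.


eta = 1.19 + 0.53 * 3 = 2.7800.
mu = exp(2.7800) = 16.1190.

16.1190


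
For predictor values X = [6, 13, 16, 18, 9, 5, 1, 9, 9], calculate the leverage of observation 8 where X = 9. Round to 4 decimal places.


Compute xbar = 9.5556 with n = 9 observations.
SXX = 232.2222.
Leverage = 1/9 + (9 - 9.5556)^2/232.2222 = 0.1124.

0.1124


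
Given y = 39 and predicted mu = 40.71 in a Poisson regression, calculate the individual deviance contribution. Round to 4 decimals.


y/mu = 39/40.71 = 0.957996 (approx.), and ln(39/40.71) = -0.042912.
y * ln(y/mu) = 39 * -0.042912 = -1.673568.
y - mu = -1.71.
D = 2 * (-1.673568 - -1.71) = 0.072864, which rounds to 0.0729.

0.0729


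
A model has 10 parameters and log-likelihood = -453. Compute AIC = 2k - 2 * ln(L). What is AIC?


Compute:
2k = 2*10 = 20.
-2*loglik = -2*(-453) = 906.
AIC = 20 + 906 = 926.

926


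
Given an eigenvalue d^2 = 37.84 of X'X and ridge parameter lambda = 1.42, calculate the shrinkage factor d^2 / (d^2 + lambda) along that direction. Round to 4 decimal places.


Compute the denominator: 37.84 + 1.42 = 39.2600.
Shrinkage factor = 37.84 / 39.2600 = 0.9638.

0.9638


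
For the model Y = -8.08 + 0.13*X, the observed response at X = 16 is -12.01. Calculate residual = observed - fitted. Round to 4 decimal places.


Fitted value at X = 16 is yhat = -8.08 + 0.13*16 = -6.0000.
Residual = -12.01 - -6.0000 = -6.0100.

-6.0100


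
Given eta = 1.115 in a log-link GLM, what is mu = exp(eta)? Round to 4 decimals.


The inverse log link gives:
mu = exp(1.115) = 3.0496.

3.0496


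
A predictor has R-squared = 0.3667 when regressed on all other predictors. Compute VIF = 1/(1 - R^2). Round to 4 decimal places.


Denominator: 1 - 0.3667 = 0.6333.
VIF = 1 / 0.6333 = 1.5790.

1.5790


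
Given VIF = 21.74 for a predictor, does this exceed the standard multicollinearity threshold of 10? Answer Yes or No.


Check: VIF = 21.74 vs threshold = 10.
Since 21.74 >= 10, the answer is Yes.

Yes


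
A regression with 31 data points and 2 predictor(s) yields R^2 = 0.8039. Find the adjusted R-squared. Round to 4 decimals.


Using the formula:
(1 - 0.8039) = 0.1961.
Multiply by 30/28: 0.1961 * 30 = 5.8830, then 5.8830 / 28 = 0.2101.
Adj R^2 = 1 - 0.2101 = 0.7899.

0.7899


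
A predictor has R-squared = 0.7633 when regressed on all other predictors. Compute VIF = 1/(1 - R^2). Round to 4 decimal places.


VIF = 1 / (1 - 0.7633).
= 1 / 0.2367 = 4.2248.

4.2248


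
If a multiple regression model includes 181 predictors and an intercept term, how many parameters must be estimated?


Each predictor gets one coefficient, plus one intercept.
Total parameters = 181 + 1 = 182.

182


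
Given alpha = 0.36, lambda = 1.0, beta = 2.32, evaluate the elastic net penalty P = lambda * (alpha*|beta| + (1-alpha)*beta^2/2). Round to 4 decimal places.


Compute:
L1 = 0.36 * 2.32 = 0.8352.
L2 = 0.64 * 2.32^2 / 2 = 1.7224.
Penalty = 1.0 * (0.8352 + 1.7224) = 2.5576.

2.5576


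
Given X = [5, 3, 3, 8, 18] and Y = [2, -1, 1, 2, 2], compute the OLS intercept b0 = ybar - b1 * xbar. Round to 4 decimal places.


The slope is b1 = 0.1120.
Sample means are xbar = 7.4000 and ybar = 1.2000.
Intercept: b0 = 1.2000 - (0.1120)(7.4000) = 0.3715.

0.3715


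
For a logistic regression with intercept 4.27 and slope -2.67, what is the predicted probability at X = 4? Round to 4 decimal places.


Linear predictor: z = 4.27 + -2.67 * 4 = -6.4100.
P = 1/(1 + exp(6.4100)) = 1/(1 + 607.8937) = 0.0016.

0.0016


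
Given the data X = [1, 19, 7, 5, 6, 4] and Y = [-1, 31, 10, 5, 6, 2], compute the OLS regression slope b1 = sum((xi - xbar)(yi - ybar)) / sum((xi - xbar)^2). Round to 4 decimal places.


The sample means are xbar = 7.0000 and ybar = 8.8333.
Compute S_xx = 194.0000 and S_xy = 356.0000.
Slope b1 = S_xy / S_xx = 356.0000 / 194.0000 = 1.8351.

1.8351


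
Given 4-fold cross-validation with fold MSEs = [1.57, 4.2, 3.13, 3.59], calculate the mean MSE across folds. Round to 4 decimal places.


Total MSE across folds = 12.4900.
CV-MSE = 12.4900/4 = 3.1225.

3.1225


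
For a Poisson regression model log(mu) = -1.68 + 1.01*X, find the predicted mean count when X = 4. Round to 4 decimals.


Compute eta = -1.68 + 1.01 * 4 = 2.3600.
Apply inverse link: mu = e^2.3600 = 10.5910.

10.5910


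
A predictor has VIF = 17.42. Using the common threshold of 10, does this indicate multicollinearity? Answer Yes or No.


Compare VIF = 17.42 to the threshold of 10.
17.42 >= 10, so the answer is Yes.

Yes


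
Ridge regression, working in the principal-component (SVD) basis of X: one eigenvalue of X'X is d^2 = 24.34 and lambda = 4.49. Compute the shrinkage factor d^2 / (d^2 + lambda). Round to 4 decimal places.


d^2 + lambda = 24.34 + 4.49 = 28.8300.
Shrinkage factor = 24.34/28.8300 = 0.8443.

0.8443


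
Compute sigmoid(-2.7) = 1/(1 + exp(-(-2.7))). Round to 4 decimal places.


Compute exp(2.7000) = 14.8797.
Sigmoid = 1 / (1 + 14.8797) = 1 / 15.8797 = 0.0630.

0.0630


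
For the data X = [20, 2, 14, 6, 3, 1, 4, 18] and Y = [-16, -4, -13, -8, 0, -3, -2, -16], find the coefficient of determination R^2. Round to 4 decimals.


The fitted line is Y = -0.8750 + -0.8088*X.
SSres = 26.5882, SStot = 293.5000.
R^2 = 1 - SSres/SStot = 0.9094.

0.9094


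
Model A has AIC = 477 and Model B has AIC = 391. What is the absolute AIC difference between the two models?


Compute |477 - 391| = 86.
Model B has the smaller AIC.

86


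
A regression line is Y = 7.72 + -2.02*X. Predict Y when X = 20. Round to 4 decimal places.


Substitute X = 20 into the equation:
Y = 7.72 + -2.02 * 20 = 7.72 + -40.4000 = -32.6800.

-32.6800


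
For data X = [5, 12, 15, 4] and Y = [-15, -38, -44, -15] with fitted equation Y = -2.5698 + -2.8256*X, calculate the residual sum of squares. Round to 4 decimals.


For each point, residual = actual - predicted.
Residuals: [1.6978, -1.5230, 0.9538, -1.1278].
Sum of squared residuals = 7.3837.

7.3837


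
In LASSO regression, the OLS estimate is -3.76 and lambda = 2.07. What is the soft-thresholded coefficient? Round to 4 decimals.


Check: |-3.76| = 3.76 vs lambda = 2.07.
Since |beta| > lambda, coefficient = sign(beta)*(|beta| - lambda) = -1.6900.
Soft-thresholded coefficient = -1.6900.

-1.6900


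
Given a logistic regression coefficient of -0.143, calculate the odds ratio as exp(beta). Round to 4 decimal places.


The odds ratio is computed as:
OR = e^(-0.143) = 0.8668.

0.8668


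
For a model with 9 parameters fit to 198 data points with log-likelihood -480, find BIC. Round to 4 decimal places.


Compute k*ln(n) = 9*ln(198) = 9*5.288267 = 47.594403.
Then -2*loglik = 960.
BIC = 47.594403 + 960 = 1007.594403, which rounds to 1007.5944.

1007.5944


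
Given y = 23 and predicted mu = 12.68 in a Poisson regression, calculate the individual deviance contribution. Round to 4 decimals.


First: ln(23/12.68) = 0.595468.
Then: 23 * 0.595468 = 13.695764.
y - mu = 23 - 12.68 = 10.32.
D = 2(13.695764 - 10.32) = 6.751528, which rounds to 6.7515.

6.7515


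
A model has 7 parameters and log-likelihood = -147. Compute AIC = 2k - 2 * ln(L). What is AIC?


Compute:
2k = 2*7 = 14.
-2*loglik = -2*(-147) = 294.
AIC = 14 + 294 = 308.

308


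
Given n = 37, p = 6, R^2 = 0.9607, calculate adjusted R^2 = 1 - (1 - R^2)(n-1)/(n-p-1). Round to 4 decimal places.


Using the formula:
(1 - 0.9607) = 0.0393.
Multiply by 36/30: 0.0393 * 36 = 1.4148, then 1.4148 / 30 = 0.0472.
Adj R^2 = 1 - 0.0472 = 0.9528.

0.9528


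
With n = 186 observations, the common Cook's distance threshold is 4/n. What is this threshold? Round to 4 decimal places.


The threshold is 4/n.
4/186 = 0.0215.

0.0215


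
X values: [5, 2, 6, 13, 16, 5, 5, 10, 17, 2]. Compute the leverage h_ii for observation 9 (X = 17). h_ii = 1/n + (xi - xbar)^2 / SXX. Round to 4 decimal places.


Compute xbar = 8.1000 with n = 10 observations.
SXX = 276.9000.
Leverage = 1/10 + (17 - 8.1000)^2/276.9000 = 0.3861.

0.3861


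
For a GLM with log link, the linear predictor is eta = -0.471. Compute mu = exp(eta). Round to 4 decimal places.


mu = exp(eta) = exp(-0.471).
= 0.6244.

0.6244


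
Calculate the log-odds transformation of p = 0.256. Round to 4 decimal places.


1 - p = 0.744.
p/(1-p) = 0.3441.
logit = ln(0.3441) = -1.0669.

-1.0669


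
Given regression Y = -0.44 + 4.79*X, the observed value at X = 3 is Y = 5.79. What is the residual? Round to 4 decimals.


Compute yhat = -0.44 + (4.79)(3) = 13.9300.
Residual = actual - predicted = 5.79 - 13.9300 = -8.1400.

-8.1400


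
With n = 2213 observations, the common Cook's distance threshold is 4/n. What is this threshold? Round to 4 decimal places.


The threshold is 4/n.
4/2213 = 0.0018.

0.0018


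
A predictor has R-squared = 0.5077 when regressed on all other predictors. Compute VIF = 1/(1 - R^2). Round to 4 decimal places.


Using VIF = 1/(1 - R^2_j):
1 - 0.5077 = 0.4923.
VIF = 2.0313.

2.0313


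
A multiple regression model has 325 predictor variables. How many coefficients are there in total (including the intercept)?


Including the intercept, the model has 325 predictor coefficients + 1 intercept.
Total = 326.

326


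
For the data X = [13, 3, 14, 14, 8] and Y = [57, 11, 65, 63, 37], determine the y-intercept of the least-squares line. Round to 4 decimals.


The slope is b1 = 4.7082.
Sample means are xbar = 10.4000 and ybar = 46.6000.
Intercept: b0 = 46.6000 - (4.7082)(10.4000) = -2.3648.

-2.3648


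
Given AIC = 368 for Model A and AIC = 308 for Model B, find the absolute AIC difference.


|AIC_A - AIC_B| = |368 - 308| = 60.
Model B is preferred (lower AIC).

60


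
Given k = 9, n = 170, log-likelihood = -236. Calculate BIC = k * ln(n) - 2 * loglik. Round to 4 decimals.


k * ln(n) = 9 * ln(170) = 9 * 5.135798 = 46.222182.
-2 * loglik = -2 * (-236) = 472.
BIC = 46.222182 + 472 = 518.222182, which rounds to 518.2222.

518.2222


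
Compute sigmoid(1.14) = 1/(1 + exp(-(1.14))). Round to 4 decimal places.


Compute exp(-1.1400) = 0.3198.
Sigmoid = 1 / (1 + 0.3198) = 1 / 1.3198 = 0.7577.

0.7577


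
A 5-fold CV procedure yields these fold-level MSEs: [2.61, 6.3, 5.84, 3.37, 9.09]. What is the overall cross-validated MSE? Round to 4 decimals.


Total MSE across folds = 27.2100.
CV-MSE = 27.2100/5 = 5.4420.

5.4420


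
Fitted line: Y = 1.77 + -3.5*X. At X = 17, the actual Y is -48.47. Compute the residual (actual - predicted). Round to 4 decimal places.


Predicted = 1.77 + -3.5 * 17 = -57.7300.
Residual = -48.47 - -57.7300 = 9.2600.

9.2600


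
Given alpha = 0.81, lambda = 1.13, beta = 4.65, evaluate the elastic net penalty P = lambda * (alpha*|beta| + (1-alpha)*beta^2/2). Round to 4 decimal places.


alpha * |beta| = 0.81 * 4.65 = 3.7665.
(1-alpha) * beta^2/2 = 0.19 * 21.6225/2 = 2.0541.
Total = 1.13 * (3.7665 + 2.0541) = 6.5773.

6.5773


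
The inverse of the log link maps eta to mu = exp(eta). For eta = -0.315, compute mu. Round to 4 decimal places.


The inverse log link gives:
mu = exp(-0.315) = 0.7298.

0.7298


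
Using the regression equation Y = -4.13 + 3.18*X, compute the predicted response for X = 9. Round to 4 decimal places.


Plug X = 9 into Y = -4.13 + 3.18*X:
Y = -4.13 + 28.6200 = 24.4900.

24.4900


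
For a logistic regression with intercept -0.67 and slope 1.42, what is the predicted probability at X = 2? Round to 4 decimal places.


Linear predictor: z = -0.67 + 1.42 * 2 = 2.1700.
P = 1/(1 + exp(-2.1700)) = 1/(1 + 0.1142) = 0.8975.

0.8975


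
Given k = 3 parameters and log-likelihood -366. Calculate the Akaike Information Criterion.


Compute:
2k = 2*3 = 6.
-2*loglik = -2*(-366) = 732.
AIC = 6 + 732 = 738.

738


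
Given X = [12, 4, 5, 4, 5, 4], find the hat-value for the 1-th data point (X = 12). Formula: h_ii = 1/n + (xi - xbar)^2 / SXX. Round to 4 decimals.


Compute xbar = 5.6667 with n = 6 observations.
SXX = 49.3333.
Leverage = 1/6 + (12 - 5.6667)^2/49.3333 = 0.9797.

0.9797


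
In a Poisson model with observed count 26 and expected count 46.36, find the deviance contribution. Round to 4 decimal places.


y/mu = 26/46.36 = 0.560828 (approx.), and ln(26/46.36) = -0.578340.
y * ln(y/mu) = 26 * -0.578340 = -15.036840.
y - mu = -20.36.
D = 2 * (-15.036840 - -20.36) = 10.646320, which rounds to 10.6463.

10.6463


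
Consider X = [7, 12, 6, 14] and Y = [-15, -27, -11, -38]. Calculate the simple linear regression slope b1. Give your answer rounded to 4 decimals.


Calculate xbar = 9.7500, ybar = -22.7500.
S_xx = 44.7500, S_xy = -139.7500.
Using b1 = S_xy / S_xx = -139.7500 / 44.7500, we get b1 = -3.1229.

-3.1229


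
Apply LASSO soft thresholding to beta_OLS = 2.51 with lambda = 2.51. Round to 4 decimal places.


Check: |2.51| = 2.51 vs lambda = 2.51.
Since |beta| <= lambda, the coefficient is set to 0.
Soft-thresholded coefficient = 0.0000.

0.0000


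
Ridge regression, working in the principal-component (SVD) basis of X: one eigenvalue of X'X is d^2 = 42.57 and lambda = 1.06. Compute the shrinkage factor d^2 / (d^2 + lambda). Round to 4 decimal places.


Compute the denominator: 42.57 + 1.06 = 43.6300.
Shrinkage factor = 42.57 / 43.6300 = 0.9757.

0.9757


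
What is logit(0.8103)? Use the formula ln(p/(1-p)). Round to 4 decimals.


The odds are p/(1-p) = 0.8103 / 0.1897 = 4.2715.
logit(p) = ln(4.2715) = 1.4520.

1.4520


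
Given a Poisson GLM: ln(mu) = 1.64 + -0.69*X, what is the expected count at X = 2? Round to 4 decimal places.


eta = 1.64 + -0.69 * 2 = 0.2600.
mu = exp(0.2600) = 1.2969.

1.2969


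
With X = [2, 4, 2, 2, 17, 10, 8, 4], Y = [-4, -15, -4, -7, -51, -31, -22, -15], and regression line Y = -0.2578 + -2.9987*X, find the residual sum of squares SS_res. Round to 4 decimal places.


Compute predicted values, then residuals = yi - yhat_i.
Residuals: [2.2552, -2.7474, 2.2552, -0.7448, 0.2357, -0.7552, 2.2474, -2.7474].
SSres = sum(residual^2) = 31.4997.

31.4997


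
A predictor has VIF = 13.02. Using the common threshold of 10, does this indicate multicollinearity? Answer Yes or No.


Compare VIF = 13.02 to the threshold of 10.
13.02 >= 10, so the answer is Yes.

Yes


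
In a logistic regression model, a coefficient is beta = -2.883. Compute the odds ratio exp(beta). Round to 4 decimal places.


The odds ratio is computed as:
OR = e^(-2.883) = 0.0560.

0.0560


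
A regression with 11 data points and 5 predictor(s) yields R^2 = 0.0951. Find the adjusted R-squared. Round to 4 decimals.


Plug in: Adj R^2 = 1 - (1 - 0.0951) * 10/5.
= 1 - 0.9049 * 10/5
= 1 - 9.0490 / 5
= 1 - 1.8098 = -0.8098.

-0.8098


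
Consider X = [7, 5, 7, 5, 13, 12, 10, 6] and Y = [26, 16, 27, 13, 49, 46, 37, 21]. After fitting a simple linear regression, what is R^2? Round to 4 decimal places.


Fit the OLS line: b0 = -5.0272, b1 = 4.2341.
SSres = 19.0998.
SStot = 1253.8750.
R^2 = 1 - 19.0998/1253.8750 = 0.9848.

0.9848


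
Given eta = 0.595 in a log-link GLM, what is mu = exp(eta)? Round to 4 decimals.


The inverse log link gives:
mu = exp(0.595) = 1.8130.

1.8130


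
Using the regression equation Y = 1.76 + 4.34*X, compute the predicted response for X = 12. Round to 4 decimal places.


Predicted value:
Y = 1.76 + (4.34)(12) = 1.76 + 52.0800 = 53.8400.

53.8400


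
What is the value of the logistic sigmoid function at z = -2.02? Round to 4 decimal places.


exp(2.0200) = 7.5383.
1 + exp(-z) = 8.5383.
sigmoid = 1/8.5383 = 0.1171.

0.1171


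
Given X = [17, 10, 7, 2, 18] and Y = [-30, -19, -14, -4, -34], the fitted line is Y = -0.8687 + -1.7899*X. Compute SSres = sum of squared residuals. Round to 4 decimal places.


Predicted values from Y = -0.8687 + -1.7899*X.
Residuals: [1.2970, -0.2323, -0.6020, 0.4485, -0.9131].
SSres = 3.1335.

3.1335


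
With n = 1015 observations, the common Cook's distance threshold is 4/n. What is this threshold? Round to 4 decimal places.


Cook's distance cutoff = 4/n = 4/1015.
= 0.0039.

0.0039


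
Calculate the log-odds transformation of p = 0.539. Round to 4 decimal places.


1 - p = 0.461.
p/(1-p) = 1.1692.
logit = ln(1.1692) = 0.1563.

0.1563


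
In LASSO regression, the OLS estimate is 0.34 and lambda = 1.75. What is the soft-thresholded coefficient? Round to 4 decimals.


Check: |0.34| = 0.34 vs lambda = 1.75.
Since |beta| <= lambda, the coefficient is set to 0.
Soft-thresholded coefficient = 0.0000.

0.0000


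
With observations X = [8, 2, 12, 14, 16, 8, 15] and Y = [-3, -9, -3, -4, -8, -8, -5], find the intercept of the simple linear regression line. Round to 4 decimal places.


Compute b1 = 0.1845 from the OLS formula.
With xbar = 10.7143 and ybar = -5.7143, the intercept is:
b0 = -5.7143 - 0.1845 * 10.7143 = -7.6912.

-7.6912


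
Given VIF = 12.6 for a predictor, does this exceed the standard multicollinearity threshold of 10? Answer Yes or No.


The threshold is 10.
VIF = 12.6 is >= 10.
Multicollinearity indication: Yes.

Yes


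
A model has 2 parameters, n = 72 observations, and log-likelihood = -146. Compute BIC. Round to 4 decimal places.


Compute k*ln(n) = 2*ln(72) = 2*4.276666 = 8.553332.
Then -2*loglik = 292.
BIC = 8.553332 + 292 = 300.553332, which rounds to 300.5533.

300.5533


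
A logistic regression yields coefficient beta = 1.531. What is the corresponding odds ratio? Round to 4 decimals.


Odds ratio = exp(beta) = exp(1.531).
= 4.6228.

4.6228


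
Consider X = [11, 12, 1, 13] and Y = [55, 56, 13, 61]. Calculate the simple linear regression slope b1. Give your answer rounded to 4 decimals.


First compute the means: xbar = 9.2500, ybar = 46.2500.
Then S_xx = sum((xi - xbar)^2) = 92.7500.
S_xy = sum((xi - xbar)(yi - ybar)) = 371.7500.
b1 = S_xy / S_xx = 371.7500 / 92.7500 = 4.0081.

4.0081


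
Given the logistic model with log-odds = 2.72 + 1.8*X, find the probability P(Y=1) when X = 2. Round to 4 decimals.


z = 2.72 + 1.8 * 2 = 6.3200.
Sigmoid: P = 1 / (1 + exp(-6.3200)) = 0.9982.

0.9982


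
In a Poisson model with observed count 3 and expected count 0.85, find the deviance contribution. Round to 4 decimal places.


First: ln(3/0.85) = 1.261131.
Then: 3 * 1.261131 = 3.783393.
y - mu = 3 - 0.85 = 2.15.
D = 2(3.783393 - 2.15) = 3.266786, which rounds to 3.2668.

3.2668


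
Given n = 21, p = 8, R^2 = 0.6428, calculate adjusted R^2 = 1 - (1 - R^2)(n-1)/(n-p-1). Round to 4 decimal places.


Using the formula:
(1 - 0.6428) = 0.3572.
Multiply by 20/12: 0.3572 * 20 = 7.1440, then 7.1440 / 12 = 0.5953.
Adj R^2 = 1 - 0.5953 = 0.4047.

0.4047


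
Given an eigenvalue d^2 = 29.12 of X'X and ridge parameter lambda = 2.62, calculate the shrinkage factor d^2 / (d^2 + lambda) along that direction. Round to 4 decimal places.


Denominator = d^2 + lambda = 29.12 + 2.62 = 31.7400.
Shrinkage = 29.12 / 31.7400 = 0.9175.

0.9175


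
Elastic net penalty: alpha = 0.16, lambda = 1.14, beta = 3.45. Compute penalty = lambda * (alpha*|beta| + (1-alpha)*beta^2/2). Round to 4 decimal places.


alpha * |beta| = 0.16 * 3.45 = 0.5520.
(1-alpha) * beta^2/2 = 0.84 * 11.9025/2 = 4.9991.
Total = 1.14 * (0.5520 + 4.9991) = 6.3282.

6.3282


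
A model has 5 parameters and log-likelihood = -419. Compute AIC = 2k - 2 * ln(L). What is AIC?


Compute:
2k = 2*5 = 10.
-2*loglik = -2*(-419) = 838.
AIC = 10 + 838 = 848.

848


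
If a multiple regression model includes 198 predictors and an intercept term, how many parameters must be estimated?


Each predictor gets one coefficient, plus one intercept.
Total parameters = 198 + 1 = 199.

199


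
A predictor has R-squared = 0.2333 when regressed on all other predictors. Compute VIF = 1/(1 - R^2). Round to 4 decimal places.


VIF = 1 / (1 - 0.2333).
= 1 / 0.7667 = 1.3043.

1.3043


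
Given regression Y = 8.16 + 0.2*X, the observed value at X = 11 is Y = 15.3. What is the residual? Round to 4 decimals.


Fitted value at X = 11 is yhat = 8.16 + 0.2*11 = 10.3600.
Residual = 15.3 - 10.3600 = 4.9400.

4.9400


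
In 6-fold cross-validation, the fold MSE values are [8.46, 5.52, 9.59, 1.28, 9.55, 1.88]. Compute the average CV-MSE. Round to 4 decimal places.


Add all fold MSEs: 36.2800.
Divide by k = 6: 36.2800/6 = 6.0467.

6.0467


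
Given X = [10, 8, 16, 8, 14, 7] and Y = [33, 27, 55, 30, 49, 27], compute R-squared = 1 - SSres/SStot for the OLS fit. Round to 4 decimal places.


After computing the OLS fit (b0=2.5333, b1=3.2667):
SSres = 12.5333, SStot = 732.8333.
R^2 = 1 - 12.5333/732.8333 = 0.9829.

0.9829


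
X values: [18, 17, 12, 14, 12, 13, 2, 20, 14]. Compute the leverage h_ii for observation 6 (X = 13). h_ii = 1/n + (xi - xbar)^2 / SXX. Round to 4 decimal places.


Compute xbar = 13.5556 with n = 9 observations.
SXX = 212.2222.
Leverage = 1/9 + (13 - 13.5556)^2/212.2222 = 0.1126.

0.1126


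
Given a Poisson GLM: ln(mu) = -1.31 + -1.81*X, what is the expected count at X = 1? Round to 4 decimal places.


eta = -1.31 + -1.81 * 1 = -3.1200.
mu = exp(-3.1200) = 0.0442.

0.0442


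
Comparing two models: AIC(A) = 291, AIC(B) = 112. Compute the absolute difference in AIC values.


Compute |291 - 112| = 179.
Model B has the smaller AIC.

179


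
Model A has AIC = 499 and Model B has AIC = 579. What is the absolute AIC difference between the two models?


|AIC_A - AIC_B| = |499 - 579| = 80.
Model A is preferred (lower AIC).

80


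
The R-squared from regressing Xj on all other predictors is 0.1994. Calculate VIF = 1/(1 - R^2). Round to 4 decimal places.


Denominator: 1 - 0.1994 = 0.8006.
VIF = 1 / 0.8006 = 1.2491.

1.2491


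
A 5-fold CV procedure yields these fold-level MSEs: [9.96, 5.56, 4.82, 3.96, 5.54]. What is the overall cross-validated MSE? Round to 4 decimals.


Total MSE across folds = 29.8400.
CV-MSE = 29.8400/5 = 5.9680.

5.9680


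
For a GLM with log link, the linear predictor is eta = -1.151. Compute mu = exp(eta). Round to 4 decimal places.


The inverse log link gives:
mu = exp(-1.151) = 0.3163.

0.3163


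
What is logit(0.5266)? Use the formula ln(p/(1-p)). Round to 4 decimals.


The odds are p/(1-p) = 0.5266 / 0.4734 = 1.1124.
logit(p) = ln(1.1124) = 0.1065.

0.1065


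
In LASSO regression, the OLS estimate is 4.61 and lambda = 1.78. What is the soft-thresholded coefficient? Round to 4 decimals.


Check: |4.61| = 4.61 vs lambda = 1.78.
Since |beta| > lambda, coefficient = sign(beta)*(|beta| - lambda) = 2.8300.
Soft-thresholded coefficient = 2.8300.

2.8300


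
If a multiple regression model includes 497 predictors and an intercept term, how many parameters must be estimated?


Each predictor gets one coefficient, plus one intercept.
Total parameters = 497 + 1 = 498.

498


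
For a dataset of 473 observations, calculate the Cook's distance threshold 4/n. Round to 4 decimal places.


The threshold is 4/n.
4/473 = 0.0085.

0.0085


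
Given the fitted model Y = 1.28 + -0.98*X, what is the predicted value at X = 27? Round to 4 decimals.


Predicted value:
Y = 1.28 + (-0.98)(27) = 1.28 + -26.4600 = -25.1800.

-25.1800


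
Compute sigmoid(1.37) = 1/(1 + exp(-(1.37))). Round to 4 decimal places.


First, exp(-1.3700) = 0.2541.
Then sigma(z) = 1/(1 + 0.2541) = 0.7974.

0.7974


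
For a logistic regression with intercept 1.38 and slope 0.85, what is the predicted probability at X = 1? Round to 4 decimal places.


z = 1.38 + 0.85 * 1 = 2.2300.
Sigmoid: P = 1 / (1 + exp(-2.2300)) = 0.9029.

0.9029


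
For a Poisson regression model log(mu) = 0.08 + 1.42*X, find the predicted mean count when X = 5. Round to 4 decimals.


Compute eta = 0.08 + 1.42 * 5 = 7.1800.
Apply inverse link: mu = e^7.1800 = 1312.9083.

1312.9083


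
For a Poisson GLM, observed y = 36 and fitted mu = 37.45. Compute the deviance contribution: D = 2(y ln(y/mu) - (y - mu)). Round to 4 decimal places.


Compute y*ln(y/mu) = 36*ln(36/37.45) = 36*-0.039488 = -1.421568.
y - mu = -1.45.
D = 2*(-1.421568 - (-1.45)) = 0.056864, which rounds to 0.0569.

0.0569


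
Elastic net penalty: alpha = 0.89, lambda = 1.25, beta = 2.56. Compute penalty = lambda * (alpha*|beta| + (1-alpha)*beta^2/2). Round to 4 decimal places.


Compute:
L1 = 0.89 * 2.56 = 2.2784.
L2 = 0.11 * 2.56^2 / 2 = 0.3604.
Penalty = 1.25 * (2.2784 + 0.3604) = 3.2986.

3.2986


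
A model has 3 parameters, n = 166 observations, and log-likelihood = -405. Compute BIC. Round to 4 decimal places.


ln(166) = 5.111988.
k * ln(n) = 3 * 5.111988 = 15.335964.
-2L = 810.
BIC = 15.335964 + 810 = 825.335964, which rounds to 825.3360.

825.3360


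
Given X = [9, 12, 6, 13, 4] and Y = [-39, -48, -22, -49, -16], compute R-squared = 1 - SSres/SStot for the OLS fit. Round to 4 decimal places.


Fit the OLS line: b0 = -0.5578, b1 = -3.8912.
SSres = 20.5034.
SStot = 910.8000.
R^2 = 1 - 20.5034/910.8000 = 0.9775.

0.9775


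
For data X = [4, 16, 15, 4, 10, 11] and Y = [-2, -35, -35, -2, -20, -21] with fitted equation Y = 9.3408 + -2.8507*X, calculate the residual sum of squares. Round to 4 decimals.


Predicted values from Y = 9.3408 + -2.8507*X.
Residuals: [0.0620, 1.2704, -1.5803, 0.0620, -0.8338, 1.0169].
SSres = 5.8483.

5.8483


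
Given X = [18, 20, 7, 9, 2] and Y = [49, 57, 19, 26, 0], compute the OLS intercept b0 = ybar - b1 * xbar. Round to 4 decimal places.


Compute b1 = 3.0234 from the OLS formula.
With xbar = 11.2000 and ybar = 30.2000, the intercept is:
b0 = 30.2000 - 3.0234 * 11.2000 = -3.6620.

-3.6620


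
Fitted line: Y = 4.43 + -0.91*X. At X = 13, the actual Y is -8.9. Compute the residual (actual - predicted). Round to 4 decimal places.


Predicted = 4.43 + -0.91 * 13 = -7.4000.
Residual = -8.9 - -7.4000 = -1.5000.

-1.5000


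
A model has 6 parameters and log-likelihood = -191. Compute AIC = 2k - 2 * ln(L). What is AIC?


AIC = 2*6 - 2*(-191).
= 12 + 382 = 394.

394


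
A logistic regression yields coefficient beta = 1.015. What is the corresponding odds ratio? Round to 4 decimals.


The odds ratio is computed as:
OR = e^(1.015) = 2.7594.

2.7594


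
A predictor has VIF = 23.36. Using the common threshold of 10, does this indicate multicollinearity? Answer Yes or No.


Check: VIF = 23.36 vs threshold = 10.
Since 23.36 >= 10, the answer is Yes.

Yes


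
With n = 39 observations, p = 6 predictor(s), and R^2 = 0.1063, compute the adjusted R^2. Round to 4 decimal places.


Using the formula:
(1 - 0.1063) = 0.8937.
Multiply by 38/32: 0.8937 * 38 = 33.9606, then 33.9606 / 32 = 1.0613.
Adj R^2 = 1 - 1.0613 = -0.0613.

-0.0613


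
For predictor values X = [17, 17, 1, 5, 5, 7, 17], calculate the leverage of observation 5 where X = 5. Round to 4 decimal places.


n = 7, xbar = 9.8571.
SXX = sum((xi - xbar)^2) = 286.8571.
h = 1/7 + (5 - 9.8571)^2 / 286.8571 = 0.2251.

0.2251


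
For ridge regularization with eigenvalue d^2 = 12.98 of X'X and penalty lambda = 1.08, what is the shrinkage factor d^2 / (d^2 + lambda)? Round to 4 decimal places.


Denominator = d^2 + lambda = 12.98 + 1.08 = 14.0600.
Shrinkage = 12.98 / 14.0600 = 0.9232.

0.9232


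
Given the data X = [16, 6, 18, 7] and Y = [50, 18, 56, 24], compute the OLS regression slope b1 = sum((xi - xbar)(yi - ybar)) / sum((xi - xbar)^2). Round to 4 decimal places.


Calculate xbar = 11.7500, ybar = 37.0000.
S_xx = 112.7500, S_xy = 345.0000.
Using b1 = S_xy / S_xx = 345.0000 / 112.7500, we get b1 = 3.0599.

3.0599
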